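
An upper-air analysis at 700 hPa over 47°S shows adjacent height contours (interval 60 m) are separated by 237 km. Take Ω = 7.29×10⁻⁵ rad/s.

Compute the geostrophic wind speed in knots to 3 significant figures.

45.3 knots

Coriolis parameter at 47°S:
f = 2Ω sin φ = 2 × 7.29×10⁻⁵ × sin 47° = 1.07×10⁻⁴ s⁻¹
Height gradient: |∂Z/∂n| = 60 m / 237000 m = 2.53×10⁻⁴
On a pressure surface, geostrophic balance gives V_g = (g/f)|∂Z/∂n|:
V_g = 9.81 × 2.53×10⁻⁴ / 1.07×10⁻⁴ = 23.3 m/s
Converting: 23.3 m/s × 1.944 = 45.3 knots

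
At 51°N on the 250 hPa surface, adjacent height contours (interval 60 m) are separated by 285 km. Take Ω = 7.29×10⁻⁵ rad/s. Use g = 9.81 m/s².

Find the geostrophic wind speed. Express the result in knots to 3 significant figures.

35.4 knots

Coriolis parameter at 51°N:
f = 2Ω sin φ = 2 × 7.29×10⁻⁵ × sin 51° = 1.13×10⁻⁴ s⁻¹
Height gradient: |∂Z/∂n| = 60 m / 285000 m = 2.11×10⁻⁴
On a pressure surface, geostrophic balance gives V_g = (g/f)|∂Z/∂n|:
V_g = 9.81 × 2.11×10⁻⁴ / 1.13×10⁻⁴ = 18.2 m/s
Converting: 18.2 m/s × 1.944 = 35.4 knots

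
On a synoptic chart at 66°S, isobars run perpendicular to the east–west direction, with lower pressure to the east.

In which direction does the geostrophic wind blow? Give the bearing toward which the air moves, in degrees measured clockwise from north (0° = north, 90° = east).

000°

The pressure-gradient force points toward the east (bearing 090°).
Geostrophic balance: in the Southern Hemisphere the Coriolis force deflects motion to the left, so the geostrophic wind blows 90° to the left of the pressure-gradient force (low pressure on the right).
Rotating 090° by 90° counterclockwise gives 000° — the wind blows toward the north.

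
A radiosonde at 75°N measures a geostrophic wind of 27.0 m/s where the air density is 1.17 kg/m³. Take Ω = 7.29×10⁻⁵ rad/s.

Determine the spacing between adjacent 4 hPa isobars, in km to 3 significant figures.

Coriolis parameter at 75°N:
f = 2Ω sin φ = 2 × 7.29×10⁻⁵ × sin 75° = 1.41×10⁻⁴ s⁻¹
Geostrophic balance rearranged: |∂P/∂n| = f ρ V_g
|∂P/∂n| = 1.41×10⁻⁴ × 1.17 × 27.0 = 4.45×10⁻³ Pa/m
Isobar spacing: Δn = ΔP/|∂P/∂n| = 400 Pa / 4.45×10⁻³ Pa/m = 89910 m ≈ 89.9 km

89.9 km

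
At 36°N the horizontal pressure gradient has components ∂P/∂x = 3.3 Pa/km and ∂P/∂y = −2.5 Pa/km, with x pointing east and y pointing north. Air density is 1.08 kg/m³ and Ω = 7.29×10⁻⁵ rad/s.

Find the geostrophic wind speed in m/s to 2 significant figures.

Coriolis parameter at 36°N:
f = 2Ω sin φ = 2 × 7.29×10⁻⁵ × sin 36° = 8.57×10⁻⁵ s⁻¹
Component geostrophic relations (x east, y north):
u_g = −(1/(fρ)) ∂P/∂y,  v_g = (1/(fρ)) ∂P/∂x
u_g = −(−2.5×10⁻³)/(8.57×10⁻⁵ × 1.08) = 27.0 m/s;  v_g = (3.3×10⁻³)/(8.57×10⁻⁵ × 1.08) = 35.7 m/s
|V_g| = √(u_g² + v_g²) = 44.7 m/s

45 m/s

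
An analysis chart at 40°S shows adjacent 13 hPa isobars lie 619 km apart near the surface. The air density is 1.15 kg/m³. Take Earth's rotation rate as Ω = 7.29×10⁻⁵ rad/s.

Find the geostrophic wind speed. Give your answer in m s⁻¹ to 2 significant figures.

19 m s⁻¹

Coriolis parameter at 40°S:
f = 2Ω sin φ = 2 × 7.29×10⁻⁵ × sin 40° = 9.37×10⁻⁵ s⁻¹
Pressure gradient: |∂P/∂n| = 1300 Pa / 619000 m = 2.10×10⁻³ Pa/m
Geostrophic balance (pressure-gradient force = Coriolis force):
V_g = (1/(fρ)) |∂P/∂n| = 2.10×10⁻³ / (9.37×10⁻⁵ × 1.15) = 19.5 m/s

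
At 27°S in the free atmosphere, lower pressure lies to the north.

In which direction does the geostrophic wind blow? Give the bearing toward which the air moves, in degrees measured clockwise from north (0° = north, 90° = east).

The pressure-gradient force points toward the north (bearing 000°).
Geostrophic balance: in the Southern Hemisphere the Coriolis force deflects motion to the left, so the geostrophic wind blows 90° to the left of the pressure-gradient force (low pressure on the right).
Rotating 000° by 90° counterclockwise gives 270° — the wind blows toward the west.

270°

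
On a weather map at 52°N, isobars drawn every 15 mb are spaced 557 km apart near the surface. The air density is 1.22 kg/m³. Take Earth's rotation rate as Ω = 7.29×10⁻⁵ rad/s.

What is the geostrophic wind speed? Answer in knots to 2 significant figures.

Coriolis parameter at 52°N:
f = 2Ω sin φ = 2 × 7.29×10⁻⁵ × sin 52° = 1.15×10⁻⁴ s⁻¹
Pressure gradient: |∂P/∂n| = 1500 Pa / 557000 m = 2.69×10⁻³ Pa/m
Geostrophic balance (pressure-gradient force = Coriolis force):
V_g = (1/(fρ)) |∂P/∂n| = 2.69×10⁻³ / (1.15×10⁻⁴ × 1.22) = 19.2 m/s
Converting: 19.2 m/s × 1.944 = 37 knots

37 knots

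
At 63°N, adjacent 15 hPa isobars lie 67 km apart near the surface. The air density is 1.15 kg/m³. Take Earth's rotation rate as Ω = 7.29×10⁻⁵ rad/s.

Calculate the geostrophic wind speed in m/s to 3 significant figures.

150 m/s

Coriolis parameter at 63°N:
f = 2Ω sin φ = 2 × 7.29×10⁻⁵ × sin 63° = 1.30×10⁻⁴ s⁻¹
Pressure gradient: |∂P/∂n| = 1500 Pa / 67000 m = 2.24×10⁻² Pa/m
Geostrophic balance (pressure-gradient force = Coriolis force):
V_g = (1/(fρ)) |∂P/∂n| = 2.24×10⁻² / (1.30×10⁻⁴ × 1.15) = 150 m/s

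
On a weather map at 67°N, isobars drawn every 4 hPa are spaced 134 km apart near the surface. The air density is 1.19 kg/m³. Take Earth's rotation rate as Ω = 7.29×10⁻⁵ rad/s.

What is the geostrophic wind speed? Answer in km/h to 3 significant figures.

Coriolis parameter at 67°N:
f = 2Ω sin φ = 2 × 7.29×10⁻⁵ × sin 67° = 1.34×10⁻⁴ s⁻¹
Pressure gradient: |∂P/∂n| = 400 Pa / 134000 m = 2.99×10⁻³ Pa/m
Geostrophic balance (pressure-gradient force = Coriolis force):
V_g = (1/(fρ)) |∂P/∂n| = 2.99×10⁻³ / (1.34×10⁻⁴ × 1.19) = 18.7 m/s
Converting: 18.7 m/s × 3.6 = 67.3 km/h

67.3 km/h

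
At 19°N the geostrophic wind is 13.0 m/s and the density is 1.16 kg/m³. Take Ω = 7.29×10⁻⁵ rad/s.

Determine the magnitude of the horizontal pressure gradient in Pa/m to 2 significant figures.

7.2×10⁻⁴ Pa/m

Coriolis parameter at 19°N:
f = 2Ω sin φ = 2 × 7.29×10⁻⁵ × sin 19° = 4.75×10⁻⁵ s⁻¹
Geostrophic balance rearranged: |∂P/∂n| = f ρ V_g
|∂P/∂n| = 4.75×10⁻⁵ × 1.16 × 13.0 = 7.16×10⁻⁴ Pa/m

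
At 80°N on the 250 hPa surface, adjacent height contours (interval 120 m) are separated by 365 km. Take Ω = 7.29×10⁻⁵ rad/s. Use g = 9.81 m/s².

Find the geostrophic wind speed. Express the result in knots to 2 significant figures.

44 knots

Coriolis parameter at 80°N:
f = 2Ω sin φ = 2 × 7.29×10⁻⁵ × sin 80° = 1.44×10⁻⁴ s⁻¹
Height gradient: |∂Z/∂n| = 120 m / 365000 m = 3.29×10⁻⁴
On a pressure surface, geostrophic balance gives V_g = (g/f)|∂Z/∂n|:
V_g = 9.81 × 3.29×10⁻⁴ / 1.44×10⁻⁴ = 22.5 m/s
Converting: 22.5 m/s × 1.944 = 44 knots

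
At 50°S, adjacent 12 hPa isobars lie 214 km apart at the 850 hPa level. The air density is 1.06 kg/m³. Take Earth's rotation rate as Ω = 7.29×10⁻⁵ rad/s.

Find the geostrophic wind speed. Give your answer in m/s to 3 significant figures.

47.4 m/s

Coriolis parameter at 50°S:
f = 2Ω sin φ = 2 × 7.29×10⁻⁵ × sin 50° = 1.12×10⁻⁴ s⁻¹
Pressure gradient: |∂P/∂n| = 1200 Pa / 214000 m = 5.61×10⁻³ Pa/m
Geostrophic balance (pressure-gradient force = Coriolis force):
V_g = (1/(fρ)) |∂P/∂n| = 5.61×10⁻³ / (1.12×10⁻⁴ × 1.06) = 47.4 m/s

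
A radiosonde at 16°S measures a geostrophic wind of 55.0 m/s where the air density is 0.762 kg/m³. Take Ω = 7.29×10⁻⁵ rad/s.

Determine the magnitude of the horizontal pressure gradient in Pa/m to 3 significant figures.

Coriolis parameter at 16°S:
f = 2Ω sin φ = 2 × 7.29×10⁻⁵ × sin 16° = 4.02×10⁻⁵ s⁻¹
Geostrophic balance rearranged: |∂P/∂n| = f ρ V_g
|∂P/∂n| = 4.02×10⁻⁵ × 0.762 × 55.0 = 1.68×10⁻³ Pa/m

1.68×10⁻³ Pa/m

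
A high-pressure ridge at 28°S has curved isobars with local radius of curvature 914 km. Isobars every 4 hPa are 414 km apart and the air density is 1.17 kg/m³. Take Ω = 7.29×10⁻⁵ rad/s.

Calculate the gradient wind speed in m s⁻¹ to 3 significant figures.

Coriolis parameter at 28°S:
f = 2Ω sin φ = 2 × 7.29×10⁻⁵ × sin 28° = 6.84×10⁻⁵ s⁻¹
Pressure gradient: |∂P/∂n| = 400 Pa / 414000 m = 9.66×10⁻⁴ Pa/m
Geostrophic speed: V_g = |∂P/∂n|/(fρ) = 9.66×10⁻⁴/(6.84×10⁻⁵ × 1.17) = 12.1 m/s
Around a high, pressure-gradient force acts outward with centrifugal, so Coriolis balances both:
fV = (1/ρ)|∂P/∂n| + V²/R  →  V² − fR·V + fR·V_g = 0
With fR = 6.84×10⁻⁵ × 914×10³ m = 62.6 m/s:
V = [fR − √((fR)² − 4 fR V_g)]/2 = [62.6 − √(62.6² − 4×62.6×12.1)]/2 = 16.3 m/s
Supergeostrophic (V > V_g = 12.1 m/s), as expected around a high.

16.3 m s⁻¹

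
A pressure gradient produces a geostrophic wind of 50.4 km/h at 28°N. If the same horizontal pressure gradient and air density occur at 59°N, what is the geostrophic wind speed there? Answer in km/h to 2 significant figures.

28 km/h

With the same pressure gradient and density, V_g ∝ 1/f ∝ 1/sin φ.
V₂ = V₁ · sin φ₁ / sin φ₂ = 50.4 × sin 28° / sin 59°
V₂ = 50.4 × 0.4695/0.8572 = 28 km/h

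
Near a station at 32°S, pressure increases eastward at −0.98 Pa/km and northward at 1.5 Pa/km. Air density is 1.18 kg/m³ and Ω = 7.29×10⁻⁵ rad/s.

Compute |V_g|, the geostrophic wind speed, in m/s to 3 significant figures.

19.7 m/s

Coriolis parameter at 32°S:
f = 2Ω sin φ = 2 × 7.29×10⁻⁵ × sin 32° = 7.73×10⁻⁵ s⁻¹
In the Southern Hemisphere f is negative: f = −7.73×10⁻⁵ s⁻¹.
Component geostrophic relations (x east, y north):
u_g = −(1/(fρ)) ∂P/∂y,  v_g = (1/(fρ)) ∂P/∂x
u_g = −(1.5×10⁻³)/(−7.73×10⁻⁵ × 1.18) = 16.5 m/s;  v_g = (−0.98×10⁻³)/(−7.73×10⁻⁵ × 1.18) = 10.7 m/s
|V_g| = √(u_g² + v_g²) = 19.7 m/s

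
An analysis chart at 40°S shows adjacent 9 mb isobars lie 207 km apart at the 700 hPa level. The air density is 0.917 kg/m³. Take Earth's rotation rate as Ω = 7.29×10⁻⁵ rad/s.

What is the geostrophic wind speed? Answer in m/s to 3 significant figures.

Coriolis parameter at 40°S:
f = 2Ω sin φ = 2 × 7.29×10⁻⁵ × sin 40° = 9.37×10⁻⁵ s⁻¹
Pressure gradient: |∂P/∂n| = 900 Pa / 207000 m = 4.35×10⁻³ Pa/m
Geostrophic balance (pressure-gradient force = Coriolis force):
V_g = (1/(fρ)) |∂P/∂n| = 4.35×10⁻³ / (9.37×10⁻⁵ × 0.917) = 50.6 m/s

50.6 m/s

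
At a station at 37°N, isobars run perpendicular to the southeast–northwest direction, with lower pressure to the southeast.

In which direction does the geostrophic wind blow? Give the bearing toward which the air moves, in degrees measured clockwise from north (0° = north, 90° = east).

225°

The pressure-gradient force points toward the southeast (bearing 135°).
Geostrophic balance: in the Northern Hemisphere the Coriolis force deflects motion to the right, so the geostrophic wind blows 90° to the right of the pressure-gradient force (low pressure on the left).
Rotating 135° by 90° clockwise gives 225° — the wind blows toward the southwest.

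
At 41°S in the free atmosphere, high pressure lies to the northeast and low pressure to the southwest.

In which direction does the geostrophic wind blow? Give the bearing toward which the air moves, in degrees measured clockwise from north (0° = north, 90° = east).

135°

The pressure-gradient force points toward the southwest (bearing 225°).
Geostrophic balance: in the Southern Hemisphere the Coriolis force deflects motion to the left, so the geostrophic wind blows 90° to the left of the pressure-gradient force (low pressure on the right).
Rotating 225° by 90° counterclockwise gives 135° — the wind blows toward the southeast.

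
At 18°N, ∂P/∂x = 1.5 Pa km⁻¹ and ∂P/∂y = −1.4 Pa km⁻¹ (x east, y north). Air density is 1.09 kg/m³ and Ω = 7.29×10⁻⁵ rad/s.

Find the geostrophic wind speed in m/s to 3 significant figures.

Coriolis parameter at 18°N:
f = 2Ω sin φ = 2 × 7.29×10⁻⁵ × sin 18° = 4.51×10⁻⁵ s⁻¹
Component geostrophic relations (x east, y north):
u_g = −(1/(fρ)) ∂P/∂y,  v_g = (1/(fρ)) ∂P/∂x
u_g = −(−1.4×10⁻³)/(4.51×10⁻⁵ × 1.09) = 28.5 m/s;  v_g = (1.5×10⁻³)/(4.51×10⁻⁵ × 1.09) = 30.5 m/s
|V_g| = √(u_g² + v_g²) = 41.8 m/s

41.8 m/s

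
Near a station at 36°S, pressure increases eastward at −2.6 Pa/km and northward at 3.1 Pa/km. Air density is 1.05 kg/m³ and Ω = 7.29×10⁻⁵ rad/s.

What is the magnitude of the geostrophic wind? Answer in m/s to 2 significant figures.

Coriolis parameter at 36°S:
f = 2Ω sin φ = 2 × 7.29×10⁻⁵ × sin 36° = 8.57×10⁻⁵ s⁻¹
In the Southern Hemisphere f is negative: f = −8.57×10⁻⁵ s⁻¹.
Component geostrophic relations (x east, y north):
u_g = −(1/(fρ)) ∂P/∂y,  v_g = (1/(fρ)) ∂P/∂x
u_g = −(3.1×10⁻³)/(−8.57×10⁻⁵ × 1.05) = 34.5 m/s;  v_g = (−2.6×10⁻³)/(−8.57×10⁻⁵ × 1.05) = 28.9 m/s
|V_g| = √(u_g² + v_g²) = 45.0 m/s

45 m/s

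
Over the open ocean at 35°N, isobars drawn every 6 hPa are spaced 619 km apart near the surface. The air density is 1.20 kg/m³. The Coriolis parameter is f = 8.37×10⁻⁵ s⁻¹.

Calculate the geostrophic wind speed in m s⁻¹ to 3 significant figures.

9.65 m s⁻¹

Pressure gradient: |∂P/∂n| = 600 Pa / 619000 m = 9.69×10⁻⁴ Pa/m
Geostrophic balance (pressure-gradient force = Coriolis force):
V_g = (1/(fρ)) |∂P/∂n| = 9.69×10⁻⁴ / (8.37×10⁻⁵ × 1.20) = 9.65 m/s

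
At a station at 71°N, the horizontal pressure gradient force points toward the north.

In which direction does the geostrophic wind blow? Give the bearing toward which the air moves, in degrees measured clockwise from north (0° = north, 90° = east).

The pressure-gradient force points toward the north (bearing 000°).
Geostrophic balance: in the Northern Hemisphere the Coriolis force deflects motion to the right, so the geostrophic wind blows 90° to the right of the pressure-gradient force (low pressure on the left).
Rotating 000° by 90° clockwise gives 090° — the wind blows toward the east.

090°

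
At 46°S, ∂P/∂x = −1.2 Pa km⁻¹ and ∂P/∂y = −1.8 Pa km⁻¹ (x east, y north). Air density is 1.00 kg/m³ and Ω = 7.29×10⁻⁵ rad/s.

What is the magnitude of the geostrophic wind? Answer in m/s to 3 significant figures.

Coriolis parameter at 46°S:
f = 2Ω sin φ = 2 × 7.29×10⁻⁵ × sin 46° = 1.05×10⁻⁴ s⁻¹
In the Southern Hemisphere f is negative: f = −1.05×10⁻⁴ s⁻¹.
Component geostrophic relations (x east, y north):
u_g = −(1/(fρ)) ∂P/∂y,  v_g = (1/(fρ)) ∂P/∂x
u_g = −(−1.8×10⁻³)/(−1.05×10⁻⁴ × 1.00) = −17.2 m/s;  v_g = (−1.2×10⁻³)/(−1.05×10⁻⁴ × 1.00) = 11.4 m/s
|V_g| = √(u_g² + v_g²) = 20.6 m/s

20.6 m/s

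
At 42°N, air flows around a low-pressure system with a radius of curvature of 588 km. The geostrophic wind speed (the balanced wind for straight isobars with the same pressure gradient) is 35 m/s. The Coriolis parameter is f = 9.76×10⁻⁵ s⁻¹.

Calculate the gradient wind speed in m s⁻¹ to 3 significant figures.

24.5 m s⁻¹

Around a low, centrifugal force acts outward with Coriolis, so pressure-gradient force balances both:
(1/ρ)|∂P/∂n| = fV + V²/R  →  V² + fR·V − fR·V_g = 0
With fR = 9.76×10⁻⁵ × 588×10³ m = 57.4 m/s:
V = [−fR + √((fR)² + 4 fR V_g)]/2 = [−57.4 + √(57.4² + 4×57.4×35)]/2 = 24.5 m/s
Subgeostrophic (V < V_g = 35 m/s), as expected around a low.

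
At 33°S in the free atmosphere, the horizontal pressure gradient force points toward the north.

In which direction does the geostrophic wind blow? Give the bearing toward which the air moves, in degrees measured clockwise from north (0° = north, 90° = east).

The pressure-gradient force points toward the north (bearing 000°).
Geostrophic balance: in the Southern Hemisphere the Coriolis force deflects motion to the left, so the geostrophic wind blows 90° to the left of the pressure-gradient force (low pressure on the right).
Rotating 000° by 90° counterclockwise gives 270° — the wind blows toward the west.

270°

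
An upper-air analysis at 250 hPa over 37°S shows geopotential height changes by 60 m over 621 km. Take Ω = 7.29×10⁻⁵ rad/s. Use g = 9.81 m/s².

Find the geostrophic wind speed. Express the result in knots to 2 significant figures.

21 knots

Coriolis parameter at 37°S:
f = 2Ω sin φ = 2 × 7.29×10⁻⁵ × sin 37° = 8.77×10⁻⁵ s⁻¹
Height gradient: |∂Z/∂n| = 60 m / 621000 m = 9.66×10⁻⁵
On a pressure surface, geostrophic balance gives V_g = (g/f)|∂Z/∂n|:
V_g = 9.81 × 9.66×10⁻⁵ / 8.77×10⁻⁵ = 10.8 m/s
Converting: 10.8 m/s × 1.944 = 21 knots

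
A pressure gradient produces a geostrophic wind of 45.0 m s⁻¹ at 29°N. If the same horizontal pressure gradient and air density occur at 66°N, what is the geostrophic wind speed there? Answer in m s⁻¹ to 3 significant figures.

With the same pressure gradient and density, V_g ∝ 1/f ∝ 1/sin φ.
V₂ = V₁ · sin φ₁ / sin φ₂ = 45.0 × sin 29° / sin 66°
V₂ = 45.0 × 0.4848/0.9135 = 23.9 m s⁻¹

23.9 m s⁻¹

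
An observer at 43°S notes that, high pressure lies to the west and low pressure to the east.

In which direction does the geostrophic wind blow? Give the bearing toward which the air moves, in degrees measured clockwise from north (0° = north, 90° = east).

000°

The pressure-gradient force points toward the east (bearing 090°).
Geostrophic balance: in the Southern Hemisphere the Coriolis force deflects motion to the left, so the geostrophic wind blows 90° to the left of the pressure-gradient force (low pressure on the right).
Rotating 090° by 90° counterclockwise gives 000° — the wind blows toward the north.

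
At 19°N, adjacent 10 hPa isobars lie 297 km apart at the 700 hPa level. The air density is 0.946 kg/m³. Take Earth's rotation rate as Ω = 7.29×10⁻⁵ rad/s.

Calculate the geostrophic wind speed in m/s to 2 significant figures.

75 m/s

Coriolis parameter at 19°N:
f = 2Ω sin φ = 2 × 7.29×10⁻⁵ × sin 19° = 4.75×10⁻⁵ s⁻¹
Pressure gradient: |∂P/∂n| = 1000 Pa / 297000 m = 3.37×10⁻³ Pa/m
Geostrophic balance (pressure-gradient force = Coriolis force):
V_g = (1/(fρ)) |∂P/∂n| = 3.37×10⁻³ / (4.75×10⁻⁵ × 0.946) = 75.0 m/s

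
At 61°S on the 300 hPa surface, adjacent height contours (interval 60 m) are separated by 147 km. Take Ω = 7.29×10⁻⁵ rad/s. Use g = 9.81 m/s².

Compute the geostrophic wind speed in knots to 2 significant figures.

Coriolis parameter at 61°S:
f = 2Ω sin φ = 2 × 7.29×10⁻⁵ × sin 61° = 1.28×10⁻⁴ s⁻¹
Height gradient: |∂Z/∂n| = 60 m / 147000 m = 4.08×10⁻⁴
On a pressure surface, geostrophic balance gives V_g = (g/f)|∂Z/∂n|:
V_g = 9.81 × 4.08×10⁻⁴ / 1.28×10⁻⁴ = 31.4 m/s
Converting: 31.4 m/s × 1.944 = 61 knots

61 knots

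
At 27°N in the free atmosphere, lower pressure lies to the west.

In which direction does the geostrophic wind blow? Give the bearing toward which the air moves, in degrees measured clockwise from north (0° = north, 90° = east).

000°

The pressure-gradient force points toward the west (bearing 270°).
Geostrophic balance: in the Northern Hemisphere the Coriolis force deflects motion to the right, so the geostrophic wind blows 90° to the right of the pressure-gradient force (low pressure on the left).
Rotating 270° by 90° clockwise gives 000° — the wind blows toward the north.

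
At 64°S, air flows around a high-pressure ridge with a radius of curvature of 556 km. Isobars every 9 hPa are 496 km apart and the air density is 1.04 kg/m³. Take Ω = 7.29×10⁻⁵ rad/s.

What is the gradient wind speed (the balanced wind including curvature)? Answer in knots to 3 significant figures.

Coriolis parameter at 64°S:
f = 2Ω sin φ = 2 × 7.29×10⁻⁵ × sin 64° = 1.31×10⁻⁴ s⁻¹
Pressure gradient: |∂P/∂n| = 900 Pa / 496000 m = 1.81×10⁻³ Pa/m
Geostrophic speed: V_g = |∂P/∂n|/(fρ) = 1.81×10⁻³/(1.31×10⁻⁴ × 1.04) = 13.3 m/s
Around a high, pressure-gradient force acts outward with centrifugal, so Coriolis balances both:
fV = (1/ρ)|∂P/∂n| + V²/R  →  V² − fR·V + fR·V_g = 0
With fR = 1.31×10⁻⁴ × 556×10³ m = 72.9 m/s:
V = [fR − √((fR)² − 4 fR V_g)]/2 = [72.9 − √(72.9² − 4×72.9×13.3)]/2 = 17.5 m/s
Supergeostrophic (V > V_g = 13.3 m/s), as expected around a high.
Converting: 17.5 m/s × 1.944 = 34.1 knots

34.1 knots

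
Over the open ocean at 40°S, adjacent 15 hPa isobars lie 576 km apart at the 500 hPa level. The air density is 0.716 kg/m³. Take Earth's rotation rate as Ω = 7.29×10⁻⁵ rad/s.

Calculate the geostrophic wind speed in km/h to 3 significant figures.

Coriolis parameter at 40°S:
f = 2Ω sin φ = 2 × 7.29×10⁻⁵ × sin 40° = 9.37×10⁻⁵ s⁻¹
Pressure gradient: |∂P/∂n| = 1500 Pa / 576000 m = 2.60×10⁻³ Pa/m
Geostrophic balance (pressure-gradient force = Coriolis force):
V_g = (1/(fρ)) |∂P/∂n| = 2.60×10⁻³ / (9.37×10⁻⁵ × 0.716) = 38.8 m/s
Converting: 38.8 m/s × 3.6 = 140 km/h

140 km/h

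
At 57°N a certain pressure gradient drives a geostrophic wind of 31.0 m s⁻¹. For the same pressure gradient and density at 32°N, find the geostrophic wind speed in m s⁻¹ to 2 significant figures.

49 m s⁻¹

With the same pressure gradient and density, V_g ∝ 1/f ∝ 1/sin φ.
V₂ = V₁ · sin φ₁ / sin φ₂ = 31.0 × sin 57° / sin 32°
V₂ = 31.0 × 0.8387/0.5299 = 49 m s⁻¹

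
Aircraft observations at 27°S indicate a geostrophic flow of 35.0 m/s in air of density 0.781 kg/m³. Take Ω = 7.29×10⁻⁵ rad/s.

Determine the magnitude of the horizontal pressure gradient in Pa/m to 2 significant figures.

1.8×10⁻³ Pa/m

Coriolis parameter at 27°S:
f = 2Ω sin φ = 2 × 7.29×10⁻⁵ × sin 27° = 6.62×10⁻⁵ s⁻¹
Geostrophic balance rearranged: |∂P/∂n| = f ρ V_g
|∂P/∂n| = 6.62×10⁻⁵ × 0.781 × 35.0 = 1.81×10⁻³ Pa/m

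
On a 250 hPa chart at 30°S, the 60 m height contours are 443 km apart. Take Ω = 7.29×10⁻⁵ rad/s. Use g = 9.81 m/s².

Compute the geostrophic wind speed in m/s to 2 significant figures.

Coriolis parameter at 30°S:
f = 2Ω sin φ = 2 × 7.29×10⁻⁵ × sin 30° = 7.29×10⁻⁵ s⁻¹
Height gradient: |∂Z/∂n| = 60 m / 443000 m = 1.35×10⁻⁴
On a pressure surface, geostrophic balance gives V_g = (g/f)|∂Z/∂n|:
V_g = 9.81 × 1.35×10⁻⁴ / 7.29×10⁻⁵ = 18.2 m/s

18 m/s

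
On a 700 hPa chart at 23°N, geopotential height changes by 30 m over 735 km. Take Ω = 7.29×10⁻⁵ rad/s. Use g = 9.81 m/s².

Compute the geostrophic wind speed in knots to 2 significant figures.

14 knots

Coriolis parameter at 23°N:
f = 2Ω sin φ = 2 × 7.29×10⁻⁵ × sin 23° = 5.70×10⁻⁵ s⁻¹
Height gradient: |∂Z/∂n| = 30 m / 735000 m = 4.08×10⁻⁵
On a pressure surface, geostrophic balance gives V_g = (g/f)|∂Z/∂n|:
V_g = 9.81 × 4.08×10⁻⁵ / 5.70×10⁻⁵ = 7.03 m/s
Converting: 7.03 m/s × 1.944 = 14 knots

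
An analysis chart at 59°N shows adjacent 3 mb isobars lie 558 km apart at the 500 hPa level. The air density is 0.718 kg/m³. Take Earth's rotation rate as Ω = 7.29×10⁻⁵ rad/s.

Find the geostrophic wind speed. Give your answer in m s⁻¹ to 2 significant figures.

Coriolis parameter at 59°N:
f = 2Ω sin φ = 2 × 7.29×10⁻⁵ × sin 59° = 1.25×10⁻⁴ s⁻¹
Pressure gradient: |∂P/∂n| = 300 Pa / 558000 m = 5.38×10⁻⁴ Pa/m
Geostrophic balance (pressure-gradient force = Coriolis force):
V_g = (1/(fρ)) |∂P/∂n| = 5.38×10⁻⁴ / (1.25×10⁻⁴ × 0.718) = 5.99 m/s

6.0 m s⁻¹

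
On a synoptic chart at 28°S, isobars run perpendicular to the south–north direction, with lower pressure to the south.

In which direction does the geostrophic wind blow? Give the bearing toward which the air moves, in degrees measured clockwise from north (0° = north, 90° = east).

The pressure-gradient force points toward the south (bearing 180°).
Geostrophic balance: in the Southern Hemisphere the Coriolis force deflects motion to the left, so the geostrophic wind blows 90° to the left of the pressure-gradient force (low pressure on the right).
Rotating 180° by 90° counterclockwise gives 090° — the wind blows toward the east.

090°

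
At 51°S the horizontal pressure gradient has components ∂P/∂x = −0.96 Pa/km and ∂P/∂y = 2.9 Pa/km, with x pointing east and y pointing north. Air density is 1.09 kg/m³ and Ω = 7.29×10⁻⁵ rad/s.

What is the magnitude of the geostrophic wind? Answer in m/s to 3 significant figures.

Coriolis parameter at 51°S:
f = 2Ω sin φ = 2 × 7.29×10⁻⁵ × sin 51° = 1.13×10⁻⁴ s⁻¹
In the Southern Hemisphere f is negative: f = −1.13×10⁻⁴ s⁻¹.
Component geostrophic relations (x east, y north):
u_g = −(1/(fρ)) ∂P/∂y,  v_g = (1/(fρ)) ∂P/∂x
u_g = −(2.9×10⁻³)/(−1.13×10⁻⁴ × 1.09) = 23.5 m/s;  v_g = (−0.96×10⁻³)/(−1.13×10⁻⁴ × 1.09) = 7.77 m/s
|V_g| = √(u_g² + v_g²) = 24.7 m/s

24.7 m/s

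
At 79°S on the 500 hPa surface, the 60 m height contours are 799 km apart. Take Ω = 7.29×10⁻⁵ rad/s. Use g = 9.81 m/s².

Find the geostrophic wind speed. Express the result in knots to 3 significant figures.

10.0 knots

Coriolis parameter at 79°S:
f = 2Ω sin φ = 2 × 7.29×10⁻⁵ × sin 79° = 1.43×10⁻⁴ s⁻¹
Height gradient: |∂Z/∂n| = 60 m / 799000 m = 7.51×10⁻⁵
On a pressure surface, geostrophic balance gives V_g = (g/f)|∂Z/∂n|:
V_g = 9.81 × 7.51×10⁻⁵ / 1.43×10⁻⁴ = 5.15 m/s
Converting: 5.15 m/s × 1.944 = 10.0 knots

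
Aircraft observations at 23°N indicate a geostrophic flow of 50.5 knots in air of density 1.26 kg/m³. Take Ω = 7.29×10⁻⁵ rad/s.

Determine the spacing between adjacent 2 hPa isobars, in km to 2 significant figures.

110 km

Coriolis parameter at 23°N:
f = 2Ω sin φ = 2 × 7.29×10⁻⁵ × sin 23° = 5.70×10⁻⁵ s⁻¹
Wind speed in SI: 50.5 knots = 26.0 m/s
Geostrophic balance rearranged: |∂P/∂n| = f ρ V_g
|∂P/∂n| = 5.70×10⁻⁵ × 1.26 × 26.0 = 1.86×10⁻³ Pa/m
Isobar spacing: Δn = ΔP/|∂P/∂n| = 200 Pa / 1.86×10⁻³ Pa/m = 107249 m ≈ 110 km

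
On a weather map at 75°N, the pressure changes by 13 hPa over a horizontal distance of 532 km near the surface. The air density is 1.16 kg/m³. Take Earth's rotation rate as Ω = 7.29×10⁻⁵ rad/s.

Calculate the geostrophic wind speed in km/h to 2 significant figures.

54 km/h

Coriolis parameter at 75°N:
f = 2Ω sin φ = 2 × 7.29×10⁻⁵ × sin 75° = 1.41×10⁻⁴ s⁻¹
Pressure gradient: |∂P/∂n| = 1300 Pa / 532000 m = 2.44×10⁻³ Pa/m
Geostrophic balance (pressure-gradient force = Coriolis force):
V_g = (1/(fρ)) |∂P/∂n| = 2.44×10⁻³ / (1.41×10⁻⁴ × 1.16) = 15.0 m/s
Converting: 15.0 m/s × 3.6 = 54 km/h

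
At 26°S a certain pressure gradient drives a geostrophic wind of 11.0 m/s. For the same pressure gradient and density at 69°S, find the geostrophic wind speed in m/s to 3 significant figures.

With the same pressure gradient and density, V_g ∝ 1/f ∝ 1/sin φ.
V₂ = V₁ · sin φ₁ / sin φ₂ = 11.0 × sin 26° / sin 69°
V₂ = 11.0 × 0.4384/0.9336 = 5.17 m/s

5.17 m/s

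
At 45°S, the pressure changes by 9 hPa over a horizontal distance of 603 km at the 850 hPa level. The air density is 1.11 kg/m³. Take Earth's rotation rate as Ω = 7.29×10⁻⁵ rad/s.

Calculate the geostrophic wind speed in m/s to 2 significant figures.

13 m/s

Coriolis parameter at 45°S:
f = 2Ω sin φ = 2 × 7.29×10⁻⁵ × sin 45° = 1.03×10⁻⁴ s⁻¹
Pressure gradient: |∂P/∂n| = 900 Pa / 603000 m = 1.49×10⁻³ Pa/m
Geostrophic balance (pressure-gradient force = Coriolis force):
V_g = (1/(fρ)) |∂P/∂n| = 1.49×10⁻³ / (1.03×10⁻⁴ × 1.11) = 13.0 m/s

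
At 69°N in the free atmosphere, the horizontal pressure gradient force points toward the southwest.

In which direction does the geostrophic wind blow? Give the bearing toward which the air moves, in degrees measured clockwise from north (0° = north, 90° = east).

The pressure-gradient force points toward the southwest (bearing 225°).
Geostrophic balance: in the Northern Hemisphere the Coriolis force deflects motion to the right, so the geostrophic wind blows 90° to the right of the pressure-gradient force (low pressure on the left).
Rotating 225° by 90° clockwise gives 315° — the wind blows toward the northwest.

315°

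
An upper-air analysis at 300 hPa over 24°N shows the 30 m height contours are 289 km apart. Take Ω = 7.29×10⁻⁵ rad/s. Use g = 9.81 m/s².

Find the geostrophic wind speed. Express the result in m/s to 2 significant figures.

17 m/s

Coriolis parameter at 24°N:
f = 2Ω sin φ = 2 × 7.29×10⁻⁵ × sin 24° = 5.93×10⁻⁵ s⁻¹
Height gradient: |∂Z/∂n| = 30 m / 289000 m = 1.04×10⁻⁴
On a pressure surface, geostrophic balance gives V_g = (g/f)|∂Z/∂n|:
V_g = 9.81 × 1.04×10⁻⁴ / 5.93×10⁻⁵ = 17.2 m/s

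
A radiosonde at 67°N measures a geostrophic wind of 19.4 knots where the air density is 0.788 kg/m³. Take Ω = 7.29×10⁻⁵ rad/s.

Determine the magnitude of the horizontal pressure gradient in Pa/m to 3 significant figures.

1.06×10⁻³ Pa/m

Coriolis parameter at 67°N:
f = 2Ω sin φ = 2 × 7.29×10⁻⁵ × sin 67° = 1.34×10⁻⁴ s⁻¹
Wind speed in SI: 19.4 knots = 9.98 m/s
Geostrophic balance rearranged: |∂P/∂n| = f ρ V_g
|∂P/∂n| = 1.34×10⁻⁴ × 0.788 × 9.98 = 1.06×10⁻³ Pa/m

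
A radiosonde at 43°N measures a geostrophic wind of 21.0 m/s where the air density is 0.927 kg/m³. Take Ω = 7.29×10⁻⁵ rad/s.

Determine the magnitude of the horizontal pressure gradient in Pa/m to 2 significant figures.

1.9×10⁻³ Pa/m

Coriolis parameter at 43°N:
f = 2Ω sin φ = 2 × 7.29×10⁻⁵ × sin 43° = 9.94×10⁻⁵ s⁻¹
Geostrophic balance rearranged: |∂P/∂n| = f ρ V_g
|∂P/∂n| = 9.94×10⁻⁵ × 0.927 × 21.0 = 1.94×10⁻³ Pa/m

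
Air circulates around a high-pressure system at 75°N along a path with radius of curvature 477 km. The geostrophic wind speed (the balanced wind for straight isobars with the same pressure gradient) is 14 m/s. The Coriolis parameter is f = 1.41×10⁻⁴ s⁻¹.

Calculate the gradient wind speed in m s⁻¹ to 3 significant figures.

Around a high, pressure-gradient force acts outward with centrifugal, so Coriolis balances both:
fV = (1/ρ)|∂P/∂n| + V²/R  →  V² − fR·V + fR·V_g = 0
With fR = 1.41×10⁻⁴ × 477×10³ m = 67.3 m/s:
V = [fR − √((fR)² − 4 fR V_g)]/2 = [67.3 − √(67.3² − 4×67.3×14)]/2 = 19.9 m/s
Supergeostrophic (V > V_g = 14 m/s), as expected around a high.

19.9 m s⁻¹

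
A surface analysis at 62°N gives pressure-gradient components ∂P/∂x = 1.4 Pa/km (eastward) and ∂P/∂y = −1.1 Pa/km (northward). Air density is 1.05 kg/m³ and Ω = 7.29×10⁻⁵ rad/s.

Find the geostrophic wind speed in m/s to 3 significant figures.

Coriolis parameter at 62°N:
f = 2Ω sin φ = 2 × 7.29×10⁻⁵ × sin 62° = 1.29×10⁻⁴ s⁻¹
Component geostrophic relations (x east, y north):
u_g = −(1/(fρ)) ∂P/∂y,  v_g = (1/(fρ)) ∂P/∂x
u_g = −(−1.1×10⁻³)/(1.29×10⁻⁴ × 1.05) = 8.14 m/s;  v_g = (1.4×10⁻³)/(1.29×10⁻⁴ × 1.05) = 10.4 m/s
|V_g| = √(u_g² + v_g²) = 13.2 m/s

13.2 m/s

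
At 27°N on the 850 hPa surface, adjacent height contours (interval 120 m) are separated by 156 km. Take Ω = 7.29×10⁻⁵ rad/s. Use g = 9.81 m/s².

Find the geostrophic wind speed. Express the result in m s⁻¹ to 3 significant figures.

Coriolis parameter at 27°N:
f = 2Ω sin φ = 2 × 7.29×10⁻⁵ × sin 27° = 6.62×10⁻⁵ s⁻¹
Height gradient: |∂Z/∂n| = 120 m / 156000 m = 7.69×10⁻⁴
On a pressure surface, geostrophic balance gives V_g = (g/f)|∂Z/∂n|:
V_g = 9.81 × 7.69×10⁻⁴ / 6.62×10⁻⁵ = 114 m/s

114 m s⁻¹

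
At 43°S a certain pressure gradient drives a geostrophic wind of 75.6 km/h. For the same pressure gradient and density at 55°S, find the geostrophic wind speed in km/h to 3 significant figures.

62.9 km/h

With the same pressure gradient and density, V_g ∝ 1/f ∝ 1/sin φ.
V₂ = V₁ · sin φ₁ / sin φ₂ = 75.6 × sin 43° / sin 55°
V₂ = 75.6 × 0.6820/0.8192 = 62.9 km/h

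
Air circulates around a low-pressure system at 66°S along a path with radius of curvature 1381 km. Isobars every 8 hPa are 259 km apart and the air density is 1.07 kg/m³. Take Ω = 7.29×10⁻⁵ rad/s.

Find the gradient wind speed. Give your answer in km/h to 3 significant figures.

70.5 km/h

Coriolis parameter at 66°S:
f = 2Ω sin φ = 2 × 7.29×10⁻⁵ × sin 66° = 1.33×10⁻⁴ s⁻¹
Pressure gradient: |∂P/∂n| = 800 Pa / 259000 m = 3.09×10⁻³ Pa/m
Geostrophic speed: V_g = |∂P/∂n|/(fρ) = 3.09×10⁻³/(1.33×10⁻⁴ × 1.07) = 21.7 m/s
Around a low, centrifugal force acts outward with Coriolis, so pressure-gradient force balances both:
(1/ρ)|∂P/∂n| = fV + V²/R  →  V² + fR·V − fR·V_g = 0
With fR = 1.33×10⁻⁴ × 1381×10³ m = 184 m/s:
V = [−fR + √((fR)² + 4 fR V_g)]/2 = [−184 + √(184² + 4×184×21.7)]/2 = 19.6 m/s
Subgeostrophic (V < V_g = 21.7 m/s), as expected around a low.
Converting: 19.6 m/s × 3.6 = 70.5 km/h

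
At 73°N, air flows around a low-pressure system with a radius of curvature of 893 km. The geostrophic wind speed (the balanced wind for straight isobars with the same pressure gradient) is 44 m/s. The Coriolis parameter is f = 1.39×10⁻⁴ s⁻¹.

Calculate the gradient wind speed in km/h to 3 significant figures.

124 km/h

Around a low, centrifugal force acts outward with Coriolis, so pressure-gradient force balances both:
(1/ρ)|∂P/∂n| = fV + V²/R  →  V² + fR·V − fR·V_g = 0
With fR = 1.39×10⁻⁴ × 893×10³ m = 124 m/s:
V = [−fR + √((fR)² + 4 fR V_g)]/2 = [−124 + √(124² + 4×124×44)]/2 = 34.4 m/s
Subgeostrophic (V < V_g = 44 m/s), as expected around a low.
Converting: 34.4 m/s × 3.6 = 124 km/h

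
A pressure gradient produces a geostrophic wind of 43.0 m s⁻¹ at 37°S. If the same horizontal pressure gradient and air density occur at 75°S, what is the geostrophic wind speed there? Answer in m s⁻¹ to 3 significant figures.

26.8 m s⁻¹

With the same pressure gradient and density, V_g ∝ 1/f ∝ 1/sin φ.
V₂ = V₁ · sin φ₁ / sin φ₂ = 43.0 × sin 37° / sin 75°
V₂ = 43.0 × 0.6018/0.9659 = 26.8 m s⁻¹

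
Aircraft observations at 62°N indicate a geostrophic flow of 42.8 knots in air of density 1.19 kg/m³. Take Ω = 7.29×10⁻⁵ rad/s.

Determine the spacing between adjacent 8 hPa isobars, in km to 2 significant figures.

Coriolis parameter at 62°N:
f = 2Ω sin φ = 2 × 7.29×10⁻⁵ × sin 62° = 1.29×10⁻⁴ s⁻¹
Wind speed in SI: 42.8 knots = 22.0 m/s
Geostrophic balance rearranged: |∂P/∂n| = f ρ V_g
|∂P/∂n| = 1.29×10⁻⁴ × 1.19 × 22.0 = 3.37×10⁻³ Pa/m
Isobar spacing: Δn = ΔP/|∂P/∂n| = 800 Pa / 3.37×10⁻³ Pa/m = 237175 m ≈ 240 km

240 km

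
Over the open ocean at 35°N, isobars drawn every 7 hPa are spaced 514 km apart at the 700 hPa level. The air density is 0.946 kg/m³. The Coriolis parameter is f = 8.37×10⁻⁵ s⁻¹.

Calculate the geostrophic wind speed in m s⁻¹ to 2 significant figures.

Pressure gradient: |∂P/∂n| = 700 Pa / 514000 m = 1.36×10⁻³ Pa/m
Geostrophic balance (pressure-gradient force = Coriolis force):
V_g = (1/(fρ)) |∂P/∂n| = 1.36×10⁻³ / (8.37×10⁻⁵ × 0.946) = 17.2 m/s

17 m s⁻¹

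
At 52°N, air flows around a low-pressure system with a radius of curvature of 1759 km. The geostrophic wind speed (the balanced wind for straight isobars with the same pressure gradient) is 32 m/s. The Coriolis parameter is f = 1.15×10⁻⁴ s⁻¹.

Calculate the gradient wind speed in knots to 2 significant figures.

Around a low, centrifugal force acts outward with Coriolis, so pressure-gradient force balances both:
(1/ρ)|∂P/∂n| = fV + V²/R  →  V² + fR·V − fR·V_g = 0
With fR = 1.15×10⁻⁴ × 1759×10³ m = 202 m/s:
V = [−fR + √((fR)² + 4 fR V_g)]/2 = [−202 + √(202² + 4×202×32)]/2 = 28.1 m/s
Subgeostrophic (V < V_g = 32 m/s), as expected around a low.
Converting: 28.1 m/s × 1.944 = 55 knots

55 knots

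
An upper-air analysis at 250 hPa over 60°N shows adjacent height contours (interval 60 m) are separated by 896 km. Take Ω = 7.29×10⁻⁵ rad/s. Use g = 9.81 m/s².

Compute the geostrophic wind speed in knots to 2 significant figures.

Coriolis parameter at 60°N:
f = 2Ω sin φ = 2 × 7.29×10⁻⁵ × sin 60° = 1.26×10⁻⁴ s⁻¹
Height gradient: |∂Z/∂n| = 60 m / 896000 m = 6.70×10⁻⁵
On a pressure surface, geostrophic balance gives V_g = (g/f)|∂Z/∂n|:
V_g = 9.81 × 6.70×10⁻⁵ / 1.26×10⁻⁴ = 5.20 m/s
Converting: 5.20 m/s × 1.944 = 10 knots

10 knots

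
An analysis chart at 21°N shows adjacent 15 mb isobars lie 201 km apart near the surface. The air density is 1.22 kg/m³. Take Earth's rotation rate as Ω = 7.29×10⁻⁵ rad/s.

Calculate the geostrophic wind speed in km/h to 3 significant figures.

Coriolis parameter at 21°N:
f = 2Ω sin φ = 2 × 7.29×10⁻⁵ × sin 21° = 5.23×10⁻⁵ s⁻¹
Pressure gradient: |∂P/∂n| = 1500 Pa / 201000 m = 7.46×10⁻³ Pa/m
Geostrophic balance (pressure-gradient force = Coriolis force):
V_g = (1/(fρ)) |∂P/∂n| = 7.46×10⁻³ / (5.23×10⁻⁵ × 1.22) = 117 m/s
Converting: 117 m/s × 3.6 = 421 km/h

421 km/h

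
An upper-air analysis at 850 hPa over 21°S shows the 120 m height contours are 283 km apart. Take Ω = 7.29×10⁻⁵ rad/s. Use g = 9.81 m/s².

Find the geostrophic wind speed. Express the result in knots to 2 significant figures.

150 knots

Coriolis parameter at 21°S:
f = 2Ω sin φ = 2 × 7.29×10⁻⁵ × sin 21° = 5.23×10⁻⁵ s⁻¹
Height gradient: |∂Z/∂n| = 120 m / 283000 m = 4.24×10⁻⁴
On a pressure surface, geostrophic balance gives V_g = (g/f)|∂Z/∂n|:
V_g = 9.81 × 4.24×10⁻⁴ / 5.23×10⁻⁵ = 79.6 m/s
Converting: 79.6 m/s × 1.944 = 150 knots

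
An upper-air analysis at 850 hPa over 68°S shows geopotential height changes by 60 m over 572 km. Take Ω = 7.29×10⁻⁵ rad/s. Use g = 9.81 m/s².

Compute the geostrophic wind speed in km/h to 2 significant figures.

Coriolis parameter at 68°S:
f = 2Ω sin φ = 2 × 7.29×10⁻⁵ × sin 68° = 1.35×10⁻⁴ s⁻¹
Height gradient: |∂Z/∂n| = 60 m / 572000 m = 1.05×10⁻⁴
On a pressure surface, geostrophic balance gives V_g = (g/f)|∂Z/∂n|:
V_g = 9.81 × 1.05×10⁻⁴ / 1.35×10⁻⁴ = 7.61 m/s
Converting: 7.61 m/s × 3.6 = 27 km/h

27 km/h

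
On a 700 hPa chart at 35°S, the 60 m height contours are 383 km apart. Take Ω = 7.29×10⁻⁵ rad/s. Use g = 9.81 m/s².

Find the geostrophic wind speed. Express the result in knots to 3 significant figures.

35.7 knots

Coriolis parameter at 35°S:
f = 2Ω sin φ = 2 × 7.29×10⁻⁵ × sin 35° = 8.36×10⁻⁵ s⁻¹
Height gradient: |∂Z/∂n| = 60 m / 383000 m = 1.57×10⁻⁴
On a pressure surface, geostrophic balance gives V_g = (g/f)|∂Z/∂n|:
V_g = 9.81 × 1.57×10⁻⁴ / 8.36×10⁻⁵ = 18.4 m/s
Converting: 18.4 m/s × 1.944 = 35.7 knots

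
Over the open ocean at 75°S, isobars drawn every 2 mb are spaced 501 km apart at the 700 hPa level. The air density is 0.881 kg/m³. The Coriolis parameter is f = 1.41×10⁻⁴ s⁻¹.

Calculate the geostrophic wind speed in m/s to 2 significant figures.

3.2 m/s

Pressure gradient: |∂P/∂n| = 200 Pa / 501000 m = 3.99×10⁻⁴ Pa/m
Geostrophic balance (pressure-gradient force = Coriolis force):
V_g = (1/(fρ)) |∂P/∂n| = 3.99×10⁻⁴ / (1.41×10⁻⁴ × 0.881) = 3.21 m/s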